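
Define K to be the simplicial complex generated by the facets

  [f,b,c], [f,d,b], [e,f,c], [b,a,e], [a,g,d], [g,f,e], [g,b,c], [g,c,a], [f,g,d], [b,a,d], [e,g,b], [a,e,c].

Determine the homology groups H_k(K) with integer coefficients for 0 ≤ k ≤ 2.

Order the vertices as a < b < c < d < e < f < g. Listing each simplex with vertices in this order, K has dimension 2 with simplices:

  0-simplices (7): a, b, c, d, e, f, g
  1-simplices (18): ab, ac, ad, ae, ag, bc, bd, be, bf, bg, ce, cf, cg, df, dg, ef, eg, fg
  2-simplices (12): abd, abe, ace, acg, adg, bcf, bcg, bdf, beg, cef, dfg, efg

so the chain groups are C_0 ≅ Z^7, C_1 ≅ Z^18, C_2 ≅ Z^12.

∂_1: C_1 → C_0 is given by ∂[p,q] = [q] − [p]. For instance
  ∂cg = g − c.
The resulting 7×18 matrix has rank 6, and its Smith normal form has invariant factors (1,1,1,1,1,1).

Boundary ∂_2: C_2 → C_1 sends each 2-simplex [p,q,r] to [q,r] − [p,r] + [p,q]. For instance
  ∂bcf = cf − bf + bc,
  ∂acg = cg − ag + ac.
As a 18×12 matrix over Z this has rank 12, with invariant factors (1,1,1,1,1,1,1,1,1,1,1,2).

Now H_k = ker ∂_k / im ∂_{k+1}, so:

  H_0: rank C_0 − rank ∂_1 = 7 − 6 = 1, and the invariant factors of ∂_1 are all 1, so H_0 ≅ Z.
  H_1: rank ker ∂_1 − rank ∂_2 = (18 − 6) − 12 = 0, and ∂_2 has invariant factor 2 > 1, so H_1 ≅ Z_2.
  H_2: rank ker ∂_2 − rank ∂_3 = (12 − 12) − 0 = 0, and there is no ∂_3, so H_2 ≅ 0.

H_0 = Z,  H_1 = Z_2,  H_2 = 0.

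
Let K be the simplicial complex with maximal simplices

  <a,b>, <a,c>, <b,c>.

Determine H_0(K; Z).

We work with the vertex ordering a < b < c. The simplices of K, each written with vertices in increasing order, are:

  0-simplices (3): a, b, c
  1-simplices (3): ab, ac, bc

Hence C_0 ≅ Z^3, C_1 ≅ Z^3.

The boundary map ∂_1: C_1 → C_0 is given by ∂[p,q] = [q] − [p]. For instance
  ∂ac = c − a.
The 3×3 boundary matrix has rank 2 and Smith normal form diag(1,1).

Computing H_k = (kernel of ∂_k) / (image of ∂_{k+1}):

  H_0: rank C_0 − rank ∂_1 = 3 − 2 = 1, and the invariant factors of ∂_1 are all 1, so H_0 = Z.

H_0 ≅ Z.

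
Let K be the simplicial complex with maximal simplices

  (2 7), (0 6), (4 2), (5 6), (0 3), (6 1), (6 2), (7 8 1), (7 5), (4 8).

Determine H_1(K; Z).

We work with the vertex ordering 0 < 1 < 2 < 3 < 4 < 5 < 6 < 7 < 8. The simplices of K, each written with vertices in increasing order, are:

  0-simplices (9): [0], [1], [2], [3], [4], [5], [6], [7], [8]
  1-simplices (12): [0,3], [0,6], [1,6], [1,7], [1,8], [2,4], [2,6], [2,7], [4,8], [5,6], [5,7], [7,8]
  2-simplices (1): [1,7,8]

so the chain groups are C_0 ≅ Z^9, C_1 ≅ Z^12, C_2 ≅ Z^1.

The boundary map ∂_1: C_1 → C_0 is given by ∂[p,q] = [q] − [p]. For instance
  ∂[0,3] = [3] − [0].
The resulting 9×12 matrix has rank 8, and its Smith normal form has invariant factors (1,1,1,1,1,1,1,1).

The boundary map ∂_2: C_2 → C_1 maps a triangle to the signed sum of its edges. For instance
  ∂[1,7,8] = [7,8] − [1,8] + [1,7].
As a 12×1 matrix over Z this has rank 1, with invariant factors (1).

Now H_k = ker ∂_k / im ∂_{k+1}, so:

  H_1: rank ker ∂_1 − rank ∂_2 = (12 − 8) − 1 = 3, and the invariant factors of ∂_2 are all 1, so H_1 ≅ Z^3.

H_1 ≅ Z^3.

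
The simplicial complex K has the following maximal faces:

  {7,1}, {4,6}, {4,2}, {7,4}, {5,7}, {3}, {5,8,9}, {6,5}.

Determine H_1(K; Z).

H_1 = Z.

We work with the vertex ordering 1 < 2 < 3 < 4 < 5 < 6 < 7 < 8 < 9. The simplices of K, each written with vertices in increasing order, are:

  0-simplices (9): [1], [2], [3], [4], [5], [6], [7], [8], [9]
  1-simplices (9): [1,7], [2,4], [4,6], [4,7], [5,6], [5,7], [5,8], [5,9], [8,9]
  2-simplices (1): [5,8,9]

Hence C_0 ≅ Z^9, C_1 ≅ Z^9, C_2 ≅ Z^1.

∂_1: C_1 → C_0 is given by ∂[p,q] = [q] − [p]. For instance
  ∂[5,8] = [8] − [5].
As a 9×9 matrix over Z this has rank 7, with invariant factors (1,1,1,1,1,1,1).

The boundary map ∂_2: C_2 → C_1 sends each 2-simplex [p,q,r] to [q,r] − [p,r] + [p,q]. For instance
  ∂[5,8,9] = [8,9] − [5,9] + [5,8].
The 9×1 boundary matrix has rank 1 and Smith normal form diag(1).

From H_k ≅ ker(∂_k) / im(∂_{k+1}) we obtain:

  H_1: rank ker ∂_1 − rank ∂_2 = (9 − 7) − 1 = 1, and the invariant factors of ∂_2 are all 1, so H_1 = Z.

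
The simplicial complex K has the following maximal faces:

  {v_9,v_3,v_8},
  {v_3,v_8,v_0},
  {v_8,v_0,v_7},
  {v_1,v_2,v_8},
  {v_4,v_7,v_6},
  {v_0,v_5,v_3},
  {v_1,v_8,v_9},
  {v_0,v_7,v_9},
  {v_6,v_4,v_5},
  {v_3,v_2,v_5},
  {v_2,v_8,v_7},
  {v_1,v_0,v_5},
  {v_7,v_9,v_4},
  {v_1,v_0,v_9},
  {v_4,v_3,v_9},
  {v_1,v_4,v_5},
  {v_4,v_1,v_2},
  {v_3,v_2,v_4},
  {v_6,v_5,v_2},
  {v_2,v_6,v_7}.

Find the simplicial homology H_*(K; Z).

H_0 ≅ Z,  H_1 ≅ Z ⊕ Z_2,  H_2 = 0.

Take the total order v_0 < v_1 < v_2 < v_3 < v_4 < v_5 < v_6 < v_7 < v_8 < v_9 on the vertex set. Then K (dimension 2) consists of the simplices:

  0-simplices (10): [v_0], [v_1], [v_2], [v_3], [v_4], [v_5], [v_6], [v_7], [v_8], [v_9]
  1-simplices (30): (30 of them)
  2-simplices (20): (20 of them)

so the chain groups are C_0 ≅ Z^10, C_1 ≅ Z^30, C_2 ≅ Z^20.

∂_1: C_1 → C_0 is given by ∂[p,q] = [q] − [p]. For instance
  ∂[v_7,v_9] = [v_9] − [v_7].
The resulting 10×30 matrix has rank 9, and its Smith normal form has invariant factors (1,1,1,1,1,1,1,1,1).

The boundary map ∂_2: C_2 → C_1 maps a triangle to the signed sum of its edges. For instance
  ∂[v_0,v_7,v_9] = [v_7,v_9] − [v_0,v_9] + [v_0,v_7],
  ∂[v_0,v_3,v_8] = [v_3,v_8] − [v_0,v_8] + [v_0,v_3].
The resulting 30×20 matrix has rank 20, and its Smith normal form has invariant factors (1,1,1,1,1,1,1,1,1,1,1,1,1,1,1,1,1,1,1,2).

From H_k ≅ ker(∂_k) / im(∂_{k+1}) we obtain:

  H_0: rank C_0 − rank ∂_1 = 10 − 9 = 1, and the invariant factors of ∂_1 are all 1, so H_0 ≅ Z.
  H_1: rank ker ∂_1 − rank ∂_2 = (30 − 9) − 20 = 1, and ∂_2 has invariant factor 2 > 1, so H_1 ≅ Z ⊕ Z_2.
  H_2: rank ker ∂_2 − rank ∂_3 = (20 − 20) − 0 = 0, and there is no ∂_3, so H_2 ≅ 0.

As a check, the Euler characteristic is 10 − 30 + 20 = 0, which agrees with 1 − 1 + 0 = 0.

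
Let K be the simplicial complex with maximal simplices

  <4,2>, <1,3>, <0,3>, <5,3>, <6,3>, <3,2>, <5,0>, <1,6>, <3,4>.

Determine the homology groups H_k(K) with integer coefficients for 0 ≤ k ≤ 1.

H_0 ≅ Z,  H_1 ≅ Z^3.

We work with the vertex ordering 0 < 1 < 2 < 3 < 4 < 5 < 6. The simplices of K, each written with vertices in increasing order, are:

  0-simplices (7): [0], [1], [2], [3], [4], [5], [6]
  1-simplices (9): [0,3], [0,5], [1,3], [1,6], [2,3], [2,4], [3,4], [3,5], [3,6]

so the chain groups are C_0 ≅ Z^7, C_1 ≅ Z^9.

The boundary map ∂_1: C_1 → C_0 is given by ∂[p,q] = [q] − [p]. For instance
  ∂[1,3] = [3] − [1].
The resulting 7×9 matrix has rank 6, and its Smith normal form has invariant factors (1,1,1,1,1,1).

Now H_k = ker ∂_k / im ∂_{k+1}, so:

  H_0: rank C_0 − rank ∂_1 = 7 − 6 = 1, and the invariant factors of ∂_1 are all 1, so H_0 ≅ Z.
  H_1: rank ker ∂_1 − rank ∂_2 = (9 − 6) − 0 = 3, and there is no ∂_2, so H_1 ≅ Z^3.

As a check, the Euler characteristic is 7 − 9 = -2, which agrees with 1 − 3 = -2.
(K is a triangulation of a wedge of 3 circles.)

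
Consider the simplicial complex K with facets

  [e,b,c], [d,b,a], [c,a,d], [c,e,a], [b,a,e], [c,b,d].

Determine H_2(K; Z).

Order the vertices as a < b < c < d < e. Listing each simplex with vertices in this order, K has dimension 2 with simplices:

  0-simplices (5): a, b, c, d, e
  1-simplices (9): ab, ac, ad, ae, bc, bd, be, cd, ce
  2-simplices (6): abd, abe, acd, ace, bcd, bce

giving chain groups C_0 ≅ Z^5, C_1 ≅ Z^9, C_2 ≅ Z^6.

Boundary ∂_1: C_1 → C_0 is given by ∂[p,q] = [q] − [p]. For instance
  ∂ac = c − a.
This gives a 5×9 integer matrix of rank 4; reducing to Smith normal form yields diagonal entries (1,1,1,1).

The boundary map ∂_2: C_2 → C_1 acts by ∂[p,q,r] = [q,r] − [p,r] + [p,q]. For instance
  ∂bce = ce − be + bc,
  ∂abe = be − ae + ab.
The 9×6 boundary matrix has rank 5 and Smith normal form diag(1,1,1,1,1).

Computing H_k = (kernel of ∂_k) / (image of ∂_{k+1}):

  H_2: rank ker ∂_2 − rank ∂_3 = (6 − 5) − 0 = 1, and there is no ∂_3, so H_2 ≅ Z.

(K is a triangulation of the 2-sphere S^2.)

H_2 ≅ Z.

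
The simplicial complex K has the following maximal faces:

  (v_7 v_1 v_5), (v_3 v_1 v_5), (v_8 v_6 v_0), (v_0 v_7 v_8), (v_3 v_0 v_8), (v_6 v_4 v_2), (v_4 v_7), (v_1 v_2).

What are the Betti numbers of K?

b_0 = 1, b_1 = 3, b_2 = 0.

Fix the vertex order v_0 < v_1 < v_2 < v_3 < v_4 < v_5 < v_6 < v_7 < v_8 and write every simplex with vertices in increasing order. Then dim K = 2 and the simplices of K are:

  0-simplices (9): [v_0], [v_1], [v_2], [v_3], [v_4], [v_5], [v_6], [v_7], [v_8]
  1-simplices (17): (17 of them)
  2-simplices (6): [v_0,v_3,v_8], [v_0,v_6,v_8], [v_0,v_7,v_8], [v_1,v_3,v_5], [v_1,v_5,v_7], [v_2,v_4,v_6]

giving chain groups C_0 ≅ Z^9, C_1 ≅ Z^17, C_2 ≅ Z^6.

Boundary ∂_1: C_1 → C_0 maps an edge to its endpoints' difference, ∂[p,q] = q − p.
The resulting 9×17 matrix has rank 8, and its Smith normal form has invariant factors (1,1,1,1,1,1,1,1).

Boundary ∂_2: C_2 → C_1 acts by ∂[p,q,r] = [q,r] − [p,r] + [p,q]. For instance
  ∂[v_0,v_6,v_8] = [v_6,v_8] − [v_0,v_8] + [v_0,v_6],
  ∂[v_2,v_4,v_6] = [v_4,v_6] − [v_2,v_6] + [v_2,v_4].
The 17×6 boundary matrix has rank 6 and Smith normal form diag(1,1,1,1,1,1).

From H_k ≅ ker(∂_k) / im(∂_{k+1}) we obtain:

  H_0: rank C_0 − rank ∂_1 = 9 − 8 = 1, and the invariant factors of ∂_1 are all 1, so H_0 ≅ Z.
  H_1: rank ker ∂_1 − rank ∂_2 = (17 − 8) − 6 = 3, and the invariant factors of ∂_2 are all 1, so H_1 ≅ Z^3.
  H_2: rank ker ∂_2 − rank ∂_3 = (6 − 6) − 0 = 0, and there is no ∂_3, so H_2 ≅ 0.

As a check, the Euler characteristic is 9 − 17 + 6 = -2, which agrees with 1 − 3 + 0 = -2.

Hence the Betti numbers are b_0 = 1, b_1 = 3, b_2 = 0.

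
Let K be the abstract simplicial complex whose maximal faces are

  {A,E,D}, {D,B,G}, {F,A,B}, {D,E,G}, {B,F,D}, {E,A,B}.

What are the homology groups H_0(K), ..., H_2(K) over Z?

We work with the vertex ordering A < B < D < E < F < G. The simplices of K, each written with vertices in increasing order, are:

  0-simplices (6): A, B, D, E, F, G
  1-simplices (12): AB, AD, AE, AF, BD, BE, BF, BG, DE, DF, DG, EG
  2-simplices (6): ABE, ABF, ADE, BDF, BDG, DEG

so the chain groups are C_0 ≅ Z^6, C_1 ≅ Z^12, C_2 ≅ Z^6.

∂_1: C_1 → C_0 sends each edge [p,q] (with p < q) to q − p.
This gives a 6×12 integer matrix of rank 5; reducing to Smith normal form yields diagonal entries (1,1,1,1,1).

The boundary map ∂_2: C_2 → C_1 maps a triangle to the signed sum of its edges. For instance
  ∂ABE = BE − AE + AB,
  ∂ABF = BF − AF + AB.
The 12×6 boundary matrix has rank 6 and Smith normal form diag(1,1,1,1,1,1).

Now H_k = ker ∂_k / im ∂_{k+1}, so:

  H_0: rank C_0 − rank ∂_1 = 6 − 5 = 1, and the invariant factors of ∂_1 are all 1, so H_0 ≅ Z.
  H_1: rank ker ∂_1 − rank ∂_2 = (12 − 5) − 6 = 1, and the invariant factors of ∂_2 are all 1, so H_1 ≅ Z.
  H_2: rank ker ∂_2 − rank ∂_3 = (6 − 6) − 0 = 0, and there is no ∂_3, so H_2 ≅ 0.

(K is a triangulation of the cylinder S^1 x I.)

H_0 ≅ Z,  H_1 ≅ Z,  H_2 = 0.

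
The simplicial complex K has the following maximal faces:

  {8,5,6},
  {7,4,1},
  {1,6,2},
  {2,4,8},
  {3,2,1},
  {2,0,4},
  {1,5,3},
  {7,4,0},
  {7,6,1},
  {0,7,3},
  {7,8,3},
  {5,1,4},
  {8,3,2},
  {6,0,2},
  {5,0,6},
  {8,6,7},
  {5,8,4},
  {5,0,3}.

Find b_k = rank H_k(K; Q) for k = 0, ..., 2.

b_0 = 1, b_1 = 2, b_2 = 1.

Fix the vertex order 0 < 1 < 2 < 3 < 4 < 5 < 6 < 7 < 8 and write every simplex with vertices in increasing order. Then dim K = 2 and the simplices of K are:

  0-simplices (9): [0], [1], [2], [3], [4], [5], [6], [7], [8]
  1-simplices (27): (27 of them)
  2-simplices (18): [0,2,4], [0,2,6], [0,3,5], [0,3,7], [0,4,7], [0,5,6], [1,2,3], [1,2,6], [1,3,5], [1,4,5], [1,4,7], [1,6,7], [2,3,8], [2,4,8], [3,7,8], [4,5,8], [5,6,8], [6,7,8]

so the chain groups are C_0 ≅ Z^9, C_1 ≅ Z^27, C_2 ≅ Z^18.

Boundary ∂_1: C_1 → C_0 is given by ∂[p,q] = [q] − [p]. For instance
  ∂[1,4] = [4] − [1].
The 9×27 boundary matrix has rank 8 and Smith normal form diag(1,1,1,1,1,1,1,1).

Boundary ∂_2: C_2 → C_1 acts by ∂[p,q,r] = [q,r] − [p,r] + [p,q]. For instance
  ∂[1,4,5] = [4,5] − [1,5] + [1,4],
  ∂[5,6,8] = [6,8] − [5,8] + [5,6].
The resulting 27×18 matrix has rank 17, and its Smith normal form has invariant factors (1,1,1,1,1,1,1,1,1,1,1,1,1,1,1,1,1).

Reading off H_k = ker ∂_k / im ∂_{k+1}:

  H_0: rank C_0 − rank ∂_1 = 9 − 8 = 1, and the invariant factors of ∂_1 are all 1, so H_0 = Z.
  H_1: rank ker ∂_1 − rank ∂_2 = (27 − 8) − 17 = 2, and the invariant factors of ∂_2 are all 1, so H_1 = Z^2.
  H_2: rank ker ∂_2 − rank ∂_3 = (18 − 17) − 0 = 1, and there is no ∂_3, so H_2 = Z.

(K is a triangulation of the torus T^2.)

Hence the Betti numbers are b_0 = 1, b_1 = 2, b_2 = 1.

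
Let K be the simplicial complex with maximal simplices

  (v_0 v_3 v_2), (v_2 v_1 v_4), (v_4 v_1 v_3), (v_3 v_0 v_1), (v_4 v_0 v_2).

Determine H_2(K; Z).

Fix the vertex order v_0 < v_1 < v_2 < v_3 < v_4 and write every simplex with vertices in increasing order. Then dim K = 2 and the simplices of K are:

  0-simplices (5): [v_0], [v_1], [v_2], [v_3], [v_4]
  1-simplices (10): [v_0,v_1], [v_0,v_2], [v_0,v_3], [v_0,v_4], [v_1,v_2], [v_1,v_3], [v_1,v_4], [v_2,v_3], [v_2,v_4], [v_3,v_4]
  2-simplices (5): [v_0,v_1,v_3], [v_0,v_2,v_3], [v_0,v_2,v_4], [v_1,v_2,v_4], [v_1,v_3,v_4]

giving chain groups C_0 ≅ Z^5, C_1 ≅ Z^10, C_2 ≅ Z^5.

Boundary ∂_1: C_1 → C_0 is given by ∂[p,q] = [q] − [p]. For instance
  ∂[v_0,v_2] = [v_2] − [v_0].
As a 5×10 matrix over Z this has rank 4, with invariant factors (1,1,1,1).

Boundary ∂_2: C_2 → C_1 acts by ∂[p,q,r] = [q,r] − [p,r] + [p,q]. For instance
  ∂[v_1,v_3,v_4] = [v_3,v_4] − [v_1,v_4] + [v_1,v_3],
  ∂[v_1,v_2,v_4] = [v_2,v_4] − [v_1,v_4] + [v_1,v_2].
The 10×5 boundary matrix has rank 5 and Smith normal form diag(1,1,1,1,1).

Now H_k = ker ∂_k / im ∂_{k+1}, so:

  H_2: rank ker ∂_2 − rank ∂_3 = (5 − 5) − 0 = 0, and there is no ∂_3, so H_2 = 0.

(K is a triangulation of the Möbius band.)

H_2 = 0.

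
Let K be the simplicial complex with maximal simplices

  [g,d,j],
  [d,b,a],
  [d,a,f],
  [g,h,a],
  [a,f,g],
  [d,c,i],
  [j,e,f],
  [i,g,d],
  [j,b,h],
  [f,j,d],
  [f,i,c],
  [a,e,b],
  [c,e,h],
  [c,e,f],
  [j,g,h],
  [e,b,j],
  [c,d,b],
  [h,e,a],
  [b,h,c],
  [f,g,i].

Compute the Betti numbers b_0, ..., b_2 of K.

Fix the vertex order a < b < c < d < e < f < g < h < i < j and write every simplex with vertices in increasing order. Then dim K = 2 and the simplices of K are:

  0-simplices (10): a, b, c, d, e, f, g, h, i, j
  1-simplices (30): ab, ad, ae, af, ag, ah, bc, bd, be, bh, bj, cd, ce, cf, ch, ci, df, dg, di, dj, ef, eh, ej, fg, fi, fj, gh, gi, gj, hj
  2-simplices (20): abd, abe, adf, aeh, afg, agh, bcd, bch, bej, bhj, cdi, cef, ceh, cfi, dfj, dgi, dgj, efj, fgi, ghj

giving chain groups C_0 ≅ Z^10, C_1 ≅ Z^30, C_2 ≅ Z^20.

∂_1: C_1 → C_0 sends each edge [p,q] (with p < q) to q − p. For instance
  ∂dj = j − d.
As a 10×30 matrix over Z this has rank 9, with invariant factors (1,1,1,1,1,1,1,1,1).

∂_2: C_2 → C_1 sends each 2-simplex [p,q,r] to [q,r] − [p,r] + [p,q]. For instance
  ∂afg = fg − ag + af,
  ∂bej = ej − bj + be.
This gives a 30×20 integer matrix of rank 20; reducing to Smith normal form yields diagonal entries (1,1,1,1,1,1,1,1,1,1,1,1,1,1,1,1,1,1,1,2).

Now H_k = ker ∂_k / im ∂_{k+1}, so:

  H_0: rank C_0 − rank ∂_1 = 10 − 9 = 1, and the invariant factors of ∂_1 are all 1, so H_0 = Z.
  H_1: rank ker ∂_1 − rank ∂_2 = (30 − 9) − 20 = 1, and ∂_2 has invariant factor 2 > 1, so H_1 = Z ⊕ Z/2.
  H_2: rank ker ∂_2 − rank ∂_3 = (20 − 20) − 0 = 0, and there is no ∂_3, so H_2 = 0.

As a check, the Euler characteristic is 10 − 30 + 20 = 0, which agrees with 1 − 1 + 0 = 0.
(K is a triangulation of the Klein bottle.)

Hence the Betti numbers are b_0 = 1, b_1 = 1, b_2 = 0.

b_0 = 1, b_1 = 1, b_2 = 0.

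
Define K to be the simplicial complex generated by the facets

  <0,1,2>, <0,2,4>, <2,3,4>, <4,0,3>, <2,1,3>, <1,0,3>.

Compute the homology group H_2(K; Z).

H_2 ≅ Z.

Take the total order 0 < 1 < 2 < 3 < 4 on the vertex set. Then K (dimension 2) consists of the simplices:

  0-simplices (5): [0], [1], [2], [3], [4]
  1-simplices (9): [0,1], [0,2], [0,3], [0,4], [1,2], [1,3], [2,3], [2,4], [3,4]
  2-simplices (6): [0,1,2], [0,1,3], [0,2,4], [0,3,4], [1,2,3], [2,3,4]

Hence C_0 ≅ Z^5, C_1 ≅ Z^9, C_2 ≅ Z^6.

∂_1: C_1 → C_0 sends each edge [p,q] (with p < q) to q − p.
The 5×9 boundary matrix has rank 4 and Smith normal form diag(1,1,1,1).

∂_2: C_2 → C_1 maps a triangle to the signed sum of its edges. For instance
  ∂[1,2,3] = [2,3] − [1,3] + [1,2],
  ∂[2,3,4] = [3,4] − [2,4] + [2,3].
As a 9×6 matrix over Z this has rank 5, with invariant factors (1,1,1,1,1).

Computing H_k = (kernel of ∂_k) / (image of ∂_{k+1}):

  H_2: rank ker ∂_2 − rank ∂_3 = (6 − 5) − 0 = 1, and there is no ∂_3, so H_2 = Z.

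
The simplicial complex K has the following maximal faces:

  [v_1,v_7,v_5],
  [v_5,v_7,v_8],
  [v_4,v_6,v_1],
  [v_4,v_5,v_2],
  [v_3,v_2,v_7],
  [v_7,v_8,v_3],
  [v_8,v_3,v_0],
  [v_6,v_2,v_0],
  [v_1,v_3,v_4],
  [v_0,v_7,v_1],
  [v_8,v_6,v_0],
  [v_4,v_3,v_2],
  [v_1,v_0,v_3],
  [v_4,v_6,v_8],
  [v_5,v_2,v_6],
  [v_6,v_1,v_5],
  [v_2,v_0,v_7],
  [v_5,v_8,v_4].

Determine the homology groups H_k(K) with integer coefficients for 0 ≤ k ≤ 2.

Fix the vertex order v_0 < v_1 < v_2 < v_3 < v_4 < v_5 < v_6 < v_7 < v_8 and write every simplex with vertices in increasing order. Then dim K = 2 and the simplices of K are:

  0-simplices (9): [v_0], [v_1], [v_2], [v_3], [v_4], [v_5], [v_6], [v_7], [v_8]
  1-simplices (27): (27 of them)
  2-simplices (18): (18 of them)

Hence C_0 ≅ Z^9, C_1 ≅ Z^27, C_2 ≅ Z^18.

∂_1: C_1 → C_0 is given by ∂[p,q] = [q] − [p]. For instance
  ∂[v_2,v_4] = [v_4] − [v_2].
The 9×27 boundary matrix has rank 8 and Smith normal form diag(1,1,1,1,1,1,1,1).

∂_2: C_2 → C_1 sends each 2-simplex [p,q,r] to [q,r] − [p,r] + [p,q]. For instance
  ∂[v_2,v_3,v_7] = [v_3,v_7] − [v_2,v_7] + [v_2,v_3],
  ∂[v_1,v_3,v_4] = [v_3,v_4] − [v_1,v_4] + [v_1,v_3].
The resulting 27×18 matrix has rank 18, and its Smith normal form has invariant factors (1,1,1,1,1,1,1,1,1,1,1,1,1,1,1,1,1,2).

Now H_k = ker ∂_k / im ∂_{k+1}, so:

  H_0: rank C_0 − rank ∂_1 = 9 − 8 = 1, and the invariant factors of ∂_1 are all 1, so H_0 = Z.
  H_1: rank ker ∂_1 − rank ∂_2 = (27 − 8) − 18 = 1, and ∂_2 has invariant factor 2 > 1, so H_1 = Z ⊕ Z/2.
  H_2: rank ker ∂_2 − rank ∂_3 = (18 − 18) − 0 = 0, and there is no ∂_3, so H_2 = 0.

As a check, the Euler characteristic is 9 − 27 + 18 = 0, which agrees with 1 − 1 + 0 = 0.

H_0 ≅ Z,  H_1 ≅ Z ⊕ Z/2,  H_2 = 0.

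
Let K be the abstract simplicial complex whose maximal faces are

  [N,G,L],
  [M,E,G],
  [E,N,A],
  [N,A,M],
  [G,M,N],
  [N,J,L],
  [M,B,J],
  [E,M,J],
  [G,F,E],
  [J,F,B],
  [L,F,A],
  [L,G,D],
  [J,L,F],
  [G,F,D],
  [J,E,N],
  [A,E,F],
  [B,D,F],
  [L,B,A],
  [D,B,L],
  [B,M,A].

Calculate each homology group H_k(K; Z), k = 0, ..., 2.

H_0 = Z,  H_1 = Z ⊕ Z_2,  H_2 = 0.

We work with the vertex ordering A < B < D < E < F < G < J < L < M < N. The simplices of K, each written with vertices in increasing order, are:

  0-simplices (10): A, B, D, E, F, G, J, L, M, N
  1-simplices (30): AB, AE, AF, AL, AM, AN, BD, BF, BJ, BL, BM, DF, DG, DL, EF, EG, EJ, EM, EN, FG, FJ, FL, GL, GM, GN, JL, JM, JN, LN, MN
  2-simplices (20): ABL, ABM, AEF, AEN, AFL, AMN, BDF, BDL, BFJ, BJM, DFG, DGL, EFG, EGM, EJM, EJN, FJL, GLN, GMN, JLN

giving chain groups C_0 ≅ Z^10, C_1 ≅ Z^30, C_2 ≅ Z^20.

The boundary map ∂_1: C_1 → C_0 sends each edge [p,q] (with p < q) to q − p.
The 10×30 boundary matrix has rank 9 and Smith normal form diag(1,1,1,1,1,1,1,1,1).

Boundary ∂_2: C_2 → C_1 sends each 2-simplex [p,q,r] to [q,r] − [p,r] + [p,q]. For instance
  ∂EFG = FG − EG + EF,
  ∂FJL = JL − FL + FJ.
As a 30×20 matrix over Z this has rank 20, with invariant factors (1,1,1,1,1,1,1,1,1,1,1,1,1,1,1,1,1,1,1,2).

Computing H_k = (kernel of ∂_k) / (image of ∂_{k+1}):

  H_0: rank C_0 − rank ∂_1 = 10 − 9 = 1, and the invariant factors of ∂_1 are all 1, so H_0 = Z.
  H_1: rank ker ∂_1 − rank ∂_2 = (30 − 9) − 20 = 1, and ∂_2 has invariant factor 2 > 1, so H_1 = Z ⊕ Z_2.
  H_2: rank ker ∂_2 − rank ∂_3 = (20 − 20) − 0 = 0, and there is no ∂_3, so H_2 = 0.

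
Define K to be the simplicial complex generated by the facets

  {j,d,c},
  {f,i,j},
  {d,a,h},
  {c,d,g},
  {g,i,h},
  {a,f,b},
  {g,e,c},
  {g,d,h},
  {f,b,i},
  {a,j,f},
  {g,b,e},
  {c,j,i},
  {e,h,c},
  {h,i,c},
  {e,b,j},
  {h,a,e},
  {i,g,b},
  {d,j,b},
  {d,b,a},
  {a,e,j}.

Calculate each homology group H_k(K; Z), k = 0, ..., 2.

H_0 ≅ Z,  H_1 ≅ Z ⊕ Z/2,  H_2 = 0.

K has 10 vertices, 30 edges, 20 triangles.
rank ∂_0 = 0, rank ∂_1 = 9 ⇒ b_0 = 10 − 0 − 9 = 1; all invariant factors of ∂_1 are 1 so no torsion. So H_0 = Z.
rank ∂_1 = 9, rank ∂_2 = 20 ⇒ b_1 = 30 − 9 − 20 = 1; ∂_2 has invariant factor(s) [2] giving torsion. So H_1 = Z ⊕ Z/2.
rank ∂_2 = 20, rank ∂_3 = 0 ⇒ b_2 = 20 − 20 − 0 = 0. So H_2 = 0.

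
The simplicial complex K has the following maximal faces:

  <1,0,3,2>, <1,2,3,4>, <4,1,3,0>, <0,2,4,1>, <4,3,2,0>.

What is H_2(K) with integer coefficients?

H_2 ≅ 0.

K has 5 vertices, 10 edges, 10 triangles, 5 3-simplices.
rank ∂_2 = 6, rank ∂_3 = 4 ⇒ b_2 = 10 − 6 − 4 = 0; all invariant factors of ∂_3 are 1 so no torsion. So H_2 ≅ 0.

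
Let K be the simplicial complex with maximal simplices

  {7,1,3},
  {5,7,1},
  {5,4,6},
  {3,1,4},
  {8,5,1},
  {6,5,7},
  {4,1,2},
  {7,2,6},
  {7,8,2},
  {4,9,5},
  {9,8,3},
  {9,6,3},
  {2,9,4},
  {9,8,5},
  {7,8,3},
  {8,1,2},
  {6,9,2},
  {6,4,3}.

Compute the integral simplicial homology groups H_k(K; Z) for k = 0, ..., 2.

K has 9 vertices, 27 edges, 18 triangles.
rank ∂_0 = 0, rank ∂_1 = 8 ⇒ b_0 = 9 − 0 − 8 = 1; all invariant factors of ∂_1 are 1 so no torsion. So H_0 ≅ Z.
rank ∂_1 = 8, rank ∂_2 = 18 ⇒ b_1 = 27 − 8 − 18 = 1; ∂_2 has invariant factor(s) [2] giving torsion. So H_1 ≅ Z ⊕ Z/2.
rank ∂_2 = 18, rank ∂_3 = 0 ⇒ b_2 = 18 − 18 − 0 = 0. So H_2 ≅ 0.

H_0 ≅ Z,  H_1 ≅ Z ⊕ Z/2,  H_2 = 0.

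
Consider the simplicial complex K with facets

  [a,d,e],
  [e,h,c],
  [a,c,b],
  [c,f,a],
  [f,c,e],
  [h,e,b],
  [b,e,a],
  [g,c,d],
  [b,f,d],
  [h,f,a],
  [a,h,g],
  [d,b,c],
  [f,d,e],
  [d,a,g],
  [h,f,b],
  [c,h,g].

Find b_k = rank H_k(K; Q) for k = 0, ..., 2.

K has 8 vertices, 24 edges, 16 triangles.
rank ∂_0 = 0, rank ∂_1 = 7 ⇒ b_0 = 8 − 0 − 7 = 1; all invariant factors of ∂_1 are 1 so no torsion. So H_0 = Z.
rank ∂_1 = 7, rank ∂_2 = 15 ⇒ b_1 = 24 − 7 − 15 = 2; all invariant factors of ∂_2 are 1 so no torsion. So H_1 = Z^2.
rank ∂_2 = 15, rank ∂_3 = 0 ⇒ b_2 = 16 − 15 − 0 = 1. So H_2 = Z.

b_0 = 1, b_1 = 2, b_2 = 1.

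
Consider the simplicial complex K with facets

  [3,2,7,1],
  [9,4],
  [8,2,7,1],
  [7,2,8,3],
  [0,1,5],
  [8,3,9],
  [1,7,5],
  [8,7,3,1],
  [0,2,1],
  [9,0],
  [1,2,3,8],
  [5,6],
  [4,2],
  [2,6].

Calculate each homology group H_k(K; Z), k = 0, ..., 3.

H_0 = Z,  H_1 = Z^3,  H_2 = 0,  H_3 = Z.

K has 10 vertices, 22 edges, 14 triangles, 5 3-simplices.
rank ∂_0 = 0, rank ∂_1 = 9 ⇒ b_0 = 10 − 0 − 9 = 1; all invariant factors of ∂_1 are 1 so no torsion. So H_0 ≅ Z.
rank ∂_1 = 9, rank ∂_2 = 10 ⇒ b_1 = 22 − 9 − 10 = 3; all invariant factors of ∂_2 are 1 so no torsion. So H_1 ≅ Z^3.
rank ∂_2 = 10, rank ∂_3 = 4 ⇒ b_2 = 14 − 10 − 4 = 0; all invariant factors of ∂_3 are 1 so no torsion. So H_2 ≅ 0.
rank ∂_3 = 4, rank ∂_4 = 0 ⇒ b_3 = 5 − 4 − 0 = 1. So H_3 ≅ Z.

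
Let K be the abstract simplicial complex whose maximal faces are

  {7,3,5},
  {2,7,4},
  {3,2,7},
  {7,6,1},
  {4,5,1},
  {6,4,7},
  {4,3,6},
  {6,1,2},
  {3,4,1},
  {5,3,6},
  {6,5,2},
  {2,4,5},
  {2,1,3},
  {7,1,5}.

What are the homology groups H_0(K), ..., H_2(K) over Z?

H_0 = Z,  H_1 = Z^2,  H_2 = Z.

Order the vertices as 1 < 2 < 3 < 4 < 5 < 6 < 7. Listing each simplex with vertices in this order, K has dimension 2 with simplices:

  0-simplices (7): [1], [2], [3], [4], [5], [6], [7]
  1-simplices (21): [1,2], [1,3], [1,4], [1,5], [1,6], [1,7], [2,3], [2,4], [2,5], [2,6], [2,7], [3,4], [3,5], [3,6], [3,7], [4,5], [4,6], [4,7], [5,6], [5,7], [6,7]
  2-simplices (14): [1,2,3], [1,2,6], [1,3,4], [1,4,5], [1,5,7], [1,6,7], [2,3,7], [2,4,5], [2,4,7], [2,5,6], [3,4,6], [3,5,6], [3,5,7], [4,6,7]

so the chain groups are C_0 ≅ Z^7, C_1 ≅ Z^21, C_2 ≅ Z^14.

Boundary ∂_1: C_1 → C_0 is given by ∂[p,q] = [q] − [p].
This gives a 7×21 integer matrix of rank 6; reducing to Smith normal form yields diagonal entries (1,1,1,1,1,1).

The boundary map ∂_2: C_2 → C_1 acts by ∂[p,q,r] = [q,r] − [p,r] + [p,q]. For instance
  ∂[4,6,7] = [6,7] − [4,7] + [4,6],
  ∂[1,3,4] = [3,4] − [1,4] + [1,3].
This gives a 21×14 integer matrix of rank 13; reducing to Smith normal form yields diagonal entries (1,1,1,1,1,1,1,1,1,1,1,1,1).

Computing H_k = (kernel of ∂_k) / (image of ∂_{k+1}):

  H_0: rank C_0 − rank ∂_1 = 7 − 6 = 1, and the invariant factors of ∂_1 are all 1, so H_0 ≅ Z.
  H_1: rank ker ∂_1 − rank ∂_2 = (21 − 6) − 13 = 2, and the invariant factors of ∂_2 are all 1, so H_1 ≅ Z^2.
  H_2: rank ker ∂_2 − rank ∂_3 = (14 − 13) − 0 = 1, and there is no ∂_3, so H_2 ≅ Z.

As a check, the Euler characteristic is 7 − 21 + 14 = 0, which agrees with 1 − 2 + 1 = 0.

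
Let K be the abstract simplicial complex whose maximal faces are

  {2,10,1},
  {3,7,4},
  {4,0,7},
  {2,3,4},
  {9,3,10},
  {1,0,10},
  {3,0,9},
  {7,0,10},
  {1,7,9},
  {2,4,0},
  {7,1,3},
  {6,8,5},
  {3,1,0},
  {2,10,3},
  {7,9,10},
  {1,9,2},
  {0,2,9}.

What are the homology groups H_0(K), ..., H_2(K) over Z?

Order the vertices as 0 < 1 < 2 < 3 < 4 < 5 < 6 < 7 < 8 < 9 < 10. Listing each simplex with vertices in this order, K has dimension 2 with simplices:

  0-simplices (11): [0], [1], [2], [3], [4], [5], [6], [7], [8], [9], [10]
  1-simplices (27): (27 of them)
  2-simplices (17): [0,1,3], [0,1,10], [0,2,4], [0,2,9], [0,3,9], [0,4,7], [0,7,10], [1,2,9], [1,2,10], [1,3,7], [1,7,9], [2,3,4], [2,3,10], [3,4,7], [3,9,10], [5,6,8], [7,9,10]

so the chain groups are C_0 ≅ Z^11, C_1 ≅ Z^27, C_2 ≅ Z^17.

∂_1: C_1 → C_0 maps an edge to its endpoints' difference, ∂[p,q] = q − p. For instance
  ∂[0,3] = [3] − [0].
The resulting 11×27 matrix has rank 9, and its Smith normal form has invariant factors (1,1,1,1,1,1,1,1,1).

Boundary ∂_2: C_2 → C_1 sends each 2-simplex [p,q,r] to [q,r] − [p,r] + [p,q]. For instance
  ∂[0,4,7] = [4,7] − [0,7] + [0,4],
  ∂[0,1,10] = [1,10] − [0,10] + [0,1].
This gives a 27×17 integer matrix of rank 16; reducing to Smith normal form yields diagonal entries (1,1,1,1,1,1,1,1,1,1,1,1,1,1,1,1).

Now H_k = ker ∂_k / im ∂_{k+1}, so:

  H_0: rank C_0 − rank ∂_1 = 11 − 9 = 2, and the invariant factors of ∂_1 are all 1, so H_0 = Z^2.
  H_1: rank ker ∂_1 − rank ∂_2 = (27 − 9) − 16 = 2, and the invariant factors of ∂_2 are all 1, so H_1 = Z^2.
  H_2: rank ker ∂_2 − rank ∂_3 = (17 − 16) − 0 = 1, and there is no ∂_3, so H_2 = Z.

As a check, the Euler characteristic is 11 − 27 + 17 = 1, which agrees with 2 − 2 + 1 = 1.

H_0 = Z^2,  H_1 = Z^2,  H_2 = Z.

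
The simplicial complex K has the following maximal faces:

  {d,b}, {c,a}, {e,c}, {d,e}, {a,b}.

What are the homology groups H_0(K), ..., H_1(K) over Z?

H_0 = Z,  H_1 = Z.

Take the total order a < b < c < d < e on the vertex set. Then K (dimension 1) consists of the simplices:

  0-simplices (5): a, b, c, d, e
  1-simplices (5): ab, ac, bd, ce, de

Hence C_0 ≅ Z^5, C_1 ≅ Z^5.

∂_1: C_1 → C_0 maps an edge to its endpoints' difference, ∂[p,q] = q − p.
As a 5×5 matrix over Z this has rank 4, with invariant factors (1,1,1,1).

Computing H_k = (kernel of ∂_k) / (image of ∂_{k+1}):

  H_0: rank C_0 − rank ∂_1 = 5 − 4 = 1, and the invariant factors of ∂_1 are all 1, so H_0 ≅ Z.
  H_1: rank ker ∂_1 − rank ∂_2 = (5 − 4) − 0 = 1, and there is no ∂_2, so H_1 ≅ Z.

As a check, the Euler characteristic is 5 − 5 = 0, which agrees with 1 − 1 = 0.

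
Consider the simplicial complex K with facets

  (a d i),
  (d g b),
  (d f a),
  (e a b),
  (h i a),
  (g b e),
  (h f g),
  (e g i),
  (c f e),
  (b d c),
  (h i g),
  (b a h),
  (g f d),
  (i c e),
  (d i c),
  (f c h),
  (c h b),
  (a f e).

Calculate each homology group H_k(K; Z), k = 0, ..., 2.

H_0 = Z,  H_1 = Z^2,  H_2 = Z.

We work with the vertex ordering a < b < c < d < e < f < g < h < i. The simplices of K, each written with vertices in increasing order, are:

  0-simplices (9): a, b, c, d, e, f, g, h, i
  1-simplices (27): ab, ad, ae, af, ah, ai, bc, bd, be, bg, bh, cd, ce, cf, ch, ci, df, dg, di, ef, eg, ei, fg, fh, gh, gi, hi
  2-simplices (18): abe, abh, adf, adi, aef, ahi, bcd, bch, bdg, beg, cdi, cef, cei, cfh, dfg, egi, fgh, ghi

Hence C_0 ≅ Z^9, C_1 ≅ Z^27, C_2 ≅ Z^18.

The boundary map ∂_1: C_1 → C_0 is given by ∂[p,q] = [q] − [p]. For instance
  ∂ce = e − c.
This gives a 9×27 integer matrix of rank 8; reducing to Smith normal form yields diagonal entries (1,1,1,1,1,1,1,1).

The boundary map ∂_2: C_2 → C_1 sends each 2-simplex [p,q,r] to [q,r] − [p,r] + [p,q]. For instance
  ∂fgh = gh − fh + fg,
  ∂cef = ef − cf + ce.
The 27×18 boundary matrix has rank 17 and Smith normal form diag(1,1,1,1,1,1,1,1,1,1,1,1,1,1,1,1,1).

From H_k ≅ ker(∂_k) / im(∂_{k+1}) we obtain:

  H_0: rank C_0 − rank ∂_1 = 9 − 8 = 1, and the invariant factors of ∂_1 are all 1, so H_0 = Z.
  H_1: rank ker ∂_1 − rank ∂_2 = (27 − 8) − 17 = 2, and the invariant factors of ∂_2 are all 1, so H_1 = Z^2.
  H_2: rank ker ∂_2 − rank ∂_3 = (18 − 17) − 0 = 1, and there is no ∂_3, so H_2 = Z.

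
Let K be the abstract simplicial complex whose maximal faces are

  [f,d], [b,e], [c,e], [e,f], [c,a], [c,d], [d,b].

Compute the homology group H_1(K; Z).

H_1 = Z^2.

Order the vertices as a < b < c < d < e < f. Listing each simplex with vertices in this order, K has dimension 1 with simplices:

  0-simplices (6): a, b, c, d, e, f
  1-simplices (7): ac, bd, be, cd, ce, df, ef

so the chain groups are C_0 ≅ Z^6, C_1 ≅ Z^7.

∂_1: C_1 → C_0 maps an edge to its endpoints' difference, ∂[p,q] = q − p. For instance
  ∂df = f − d.
This gives a 6×7 integer matrix of rank 5; reducing to Smith normal form yields diagonal entries (1,1,1,1,1).

Now H_k = ker ∂_k / im ∂_{k+1}, so:

  H_1: rank ker ∂_1 − rank ∂_2 = (7 − 5) − 0 = 2, and there is no ∂_2, so H_1 ≅ Z^2.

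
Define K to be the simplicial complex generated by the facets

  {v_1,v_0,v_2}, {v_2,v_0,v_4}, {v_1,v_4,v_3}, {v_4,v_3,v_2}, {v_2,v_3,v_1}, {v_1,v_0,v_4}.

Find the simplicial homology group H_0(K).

We work with the vertex ordering v_0 < v_1 < v_2 < v_3 < v_4. The simplices of K, each written with vertices in increasing order, are:

  0-simplices (5): [v_0], [v_1], [v_2], [v_3], [v_4]
  1-simplices (9): [v_0,v_1], [v_0,v_2], [v_0,v_4], [v_1,v_2], [v_1,v_3], [v_1,v_4], [v_2,v_3], [v_2,v_4], [v_3,v_4]
  2-simplices (6): [v_0,v_1,v_2], [v_0,v_1,v_4], [v_0,v_2,v_4], [v_1,v_2,v_3], [v_1,v_3,v_4], [v_2,v_3,v_4]

so the chain groups are C_0 ≅ Z^5, C_1 ≅ Z^9, C_2 ≅ Z^6.

Boundary ∂_1: C_1 → C_0 maps an edge to its endpoints' difference, ∂[p,q] = q − p.
This gives a 5×9 integer matrix of rank 4; reducing to Smith normal form yields diagonal entries (1,1,1,1).

∂_2: C_2 → C_1 acts by ∂[p,q,r] = [q,r] − [p,r] + [p,q]. For instance
  ∂[v_1,v_2,v_3] = [v_2,v_3] − [v_1,v_3] + [v_1,v_2],
  ∂[v_1,v_3,v_4] = [v_3,v_4] − [v_1,v_4] + [v_1,v_3].
The 9×6 boundary matrix has rank 5 and Smith normal form diag(1,1,1,1,1).

Computing H_k = (kernel of ∂_k) / (image of ∂_{k+1}):

  H_0: rank C_0 − rank ∂_1 = 5 − 4 = 1, and the invariant factors of ∂_1 are all 1, so H_0 ≅ Z.

(K is a triangulation of the 2-sphere S^2.)

H_0 ≅ Z.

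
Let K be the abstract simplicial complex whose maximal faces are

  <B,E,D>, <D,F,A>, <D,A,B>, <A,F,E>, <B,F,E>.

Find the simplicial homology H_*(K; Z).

H_0 = Z,  H_1 = Z,  H_2 = 0.

K has 5 vertices, 10 edges, 5 triangles.
rank ∂_0 = 0, rank ∂_1 = 4 ⇒ b_0 = 5 − 0 − 4 = 1; all invariant factors of ∂_1 are 1 so no torsion. So H_0 = Z.
rank ∂_1 = 4, rank ∂_2 = 5 ⇒ b_1 = 10 − 4 − 5 = 1; all invariant factors of ∂_2 are 1 so no torsion. So H_1 = Z.
rank ∂_2 = 5, rank ∂_3 = 0 ⇒ b_2 = 5 − 5 − 0 = 0. So H_2 = 0.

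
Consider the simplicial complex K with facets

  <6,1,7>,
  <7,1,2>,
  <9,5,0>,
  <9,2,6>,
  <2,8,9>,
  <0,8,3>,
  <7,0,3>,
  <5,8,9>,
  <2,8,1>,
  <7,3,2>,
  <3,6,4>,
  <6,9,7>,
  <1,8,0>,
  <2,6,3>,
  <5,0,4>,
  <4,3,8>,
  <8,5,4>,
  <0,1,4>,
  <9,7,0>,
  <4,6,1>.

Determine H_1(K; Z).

H_1 ≅ Z ⊕ Z_2.

Take the total order 0 < 1 < 2 < 3 < 4 < 5 < 6 < 7 < 8 < 9 on the vertex set. Then K (dimension 2) consists of the simplices:

  0-simplices (10): [0], [1], [2], [3], [4], [5], [6], [7], [8], [9]
  1-simplices (30): (30 of them)
  2-simplices (20): (20 of them)

so the chain groups are C_0 ≅ Z^10, C_1 ≅ Z^30, C_2 ≅ Z^20.

The boundary map ∂_1: C_1 → C_0 maps an edge to its endpoints' difference, ∂[p,q] = q − p. For instance
  ∂[5,9] = [9] − [5].
The resulting 10×30 matrix has rank 9, and its Smith normal form has invariant factors (1,1,1,1,1,1,1,1,1).

∂_2: C_2 → C_1 maps a triangle to the signed sum of its edges. For instance
  ∂[1,4,6] = [4,6] − [1,6] + [1,4],
  ∂[1,2,7] = [2,7] − [1,7] + [1,2].
The 30×20 boundary matrix has rank 20 and Smith normal form diag(1,1,1,1,1,1,1,1,1,1,1,1,1,1,1,1,1,1,1,2).

Reading off H_k = ker ∂_k / im ∂_{k+1}:

  H_1: rank ker ∂_1 − rank ∂_2 = (30 − 9) − 20 = 1, and ∂_2 has invariant factor 2 > 1, so H_1 ≅ Z ⊕ Z_2.

(K is a triangulation of the Klein bottle.)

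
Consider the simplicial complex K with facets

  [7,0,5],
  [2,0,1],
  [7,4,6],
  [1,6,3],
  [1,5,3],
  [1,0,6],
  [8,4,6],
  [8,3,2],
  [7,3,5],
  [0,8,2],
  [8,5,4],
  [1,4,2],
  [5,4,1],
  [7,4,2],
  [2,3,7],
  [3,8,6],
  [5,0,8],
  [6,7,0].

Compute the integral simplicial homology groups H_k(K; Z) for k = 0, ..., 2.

Order the vertices as 0 < 1 < 2 < 3 < 4 < 5 < 6 < 7 < 8. Listing each simplex with vertices in this order, K has dimension 2 with simplices:

  0-simplices (9): [0], [1], [2], [3], [4], [5], [6], [7], [8]
  1-simplices (27): (27 of them)
  2-simplices (18): [0,1,2], [0,1,6], [0,2,8], [0,5,7], [0,5,8], [0,6,7], [1,2,4], [1,3,5], [1,3,6], [1,4,5], [2,3,7], [2,3,8], [2,4,7], [3,5,7], [3,6,8], [4,5,8], [4,6,7], [4,6,8]

Hence C_0 ≅ Z^9, C_1 ≅ Z^27, C_2 ≅ Z^18.

∂_1: C_1 → C_0 is given by ∂[p,q] = [q] − [p].
The 9×27 boundary matrix has rank 8 and Smith normal form diag(1,1,1,1,1,1,1,1).

∂_2: C_2 → C_1 sends each 2-simplex [p,q,r] to [q,r] − [p,r] + [p,q]. For instance
  ∂[0,1,6] = [1,6] − [0,6] + [0,1],
  ∂[1,4,5] = [4,5] − [1,5] + [1,4].
This gives a 27×18 integer matrix of rank 17; reducing to Smith normal form yields diagonal entries (1,1,1,1,1,1,1,1,1,1,1,1,1,1,1,1,1).

Computing H_k = (kernel of ∂_k) / (image of ∂_{k+1}):

  H_0: rank C_0 − rank ∂_1 = 9 − 8 = 1, and the invariant factors of ∂_1 are all 1, so H_0 = Z.
  H_1: rank ker ∂_1 − rank ∂_2 = (27 − 8) − 17 = 2, and the invariant factors of ∂_2 are all 1, so H_1 = Z^2.
  H_2: rank ker ∂_2 − rank ∂_3 = (18 − 17) − 0 = 1, and there is no ∂_3, so H_2 = Z.

H_0 ≅ Z,  H_1 ≅ Z^2,  H_2 ≅ Z.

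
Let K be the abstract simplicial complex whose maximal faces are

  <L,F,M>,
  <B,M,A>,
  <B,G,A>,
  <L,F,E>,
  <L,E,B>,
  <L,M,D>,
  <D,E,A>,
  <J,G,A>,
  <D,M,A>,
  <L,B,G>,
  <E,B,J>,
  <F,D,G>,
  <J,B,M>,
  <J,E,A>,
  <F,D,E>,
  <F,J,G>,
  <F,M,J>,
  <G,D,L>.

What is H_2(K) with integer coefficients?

Take the total order A < B < D < E < F < G < J < L < M on the vertex set. Then K (dimension 2) consists of the simplices:

  0-simplices (9): A, B, D, E, F, G, J, L, M
  1-simplices (27): AB, AD, AE, AG, AJ, AM, BE, BG, BJ, BL, BM, DE, DF, DG, DL, DM, EF, EJ, EL, FG, FJ, FL, FM, GJ, GL, JM, LM
  2-simplices (18): ABG, ABM, ADE, ADM, AEJ, AGJ, BEJ, BEL, BGL, BJM, DEF, DFG, DGL, DLM, EFL, FGJ, FJM, FLM

Hence C_0 ≅ Z^9, C_1 ≅ Z^27, C_2 ≅ Z^18.

The boundary map ∂_1: C_1 → C_0 maps an edge to its endpoints' difference, ∂[p,q] = q − p. For instance
  ∂FM = M − F.
This gives a 9×27 integer matrix of rank 8; reducing to Smith normal form yields diagonal entries (1,1,1,1,1,1,1,1).

∂_2: C_2 → C_1 acts by ∂[p,q,r] = [q,r] − [p,r] + [p,q]. For instance
  ∂DLM = LM − DM + DL,
  ∂DEF = EF − DF + DE.
As a 27×18 matrix over Z this has rank 18, with invariant factors (1,1,1,1,1,1,1,1,1,1,1,1,1,1,1,1,1,2).

Reading off H_k = ker ∂_k / im ∂_{k+1}:

  H_2: rank ker ∂_2 − rank ∂_3 = (18 − 18) − 0 = 0, and there is no ∂_3, so H_2 = 0.

(K is a triangulation of the Klein bottle.)

H_2 ≅ 0.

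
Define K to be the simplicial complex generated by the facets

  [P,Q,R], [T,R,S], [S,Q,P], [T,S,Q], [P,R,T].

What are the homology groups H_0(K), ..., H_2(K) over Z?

H_0 = Z,  H_1 = Z,  H_2 = 0.

We work with the vertex ordering P < Q < R < S < T. The simplices of K, each written with vertices in increasing order, are:

  0-simplices (5): P, Q, R, S, T
  1-simplices (10): PQ, PR, PS, PT, QR, QS, QT, RS, RT, ST
  2-simplices (5): PQR, PQS, PRT, QST, RST

so the chain groups are C_0 ≅ Z^5, C_1 ≅ Z^10, C_2 ≅ Z^5.

Boundary ∂_1: C_1 → C_0 maps an edge to its endpoints' difference, ∂[p,q] = q − p. For instance
  ∂PR = R − P.
This gives a 5×10 integer matrix of rank 4; reducing to Smith normal form yields diagonal entries (1,1,1,1).

Boundary ∂_2: C_2 → C_1 acts by ∂[p,q,r] = [q,r] − [p,r] + [p,q]. For instance
  ∂PRT = RT − PT + PR,
  ∂QST = ST − QT + QS.
This gives a 10×5 integer matrix of rank 5; reducing to Smith normal form yields diagonal entries (1,1,1,1,1).

Now H_k = ker ∂_k / im ∂_{k+1}, so:

  H_0: rank C_0 − rank ∂_1 = 5 − 4 = 1, and the invariant factors of ∂_1 are all 1, so H_0 = Z.
  H_1: rank ker ∂_1 − rank ∂_2 = (10 − 4) − 5 = 1, and the invariant factors of ∂_2 are all 1, so H_1 = Z.
  H_2: rank ker ∂_2 − rank ∂_3 = (5 − 5) − 0 = 0, and there is no ∂_3, so H_2 = 0.

(K is a triangulation of the Möbius band.)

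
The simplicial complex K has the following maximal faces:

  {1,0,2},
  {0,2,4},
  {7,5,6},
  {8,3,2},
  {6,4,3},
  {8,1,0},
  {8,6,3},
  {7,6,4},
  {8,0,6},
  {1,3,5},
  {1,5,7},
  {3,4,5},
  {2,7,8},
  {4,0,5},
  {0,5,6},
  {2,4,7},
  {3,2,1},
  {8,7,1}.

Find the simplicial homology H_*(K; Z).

H_0 = Z,  H_1 = Z × Z/2,  H_2 = 0.

Fix the vertex order 0 < 1 < 2 < 3 < 4 < 5 < 6 < 7 < 8 and write every simplex with vertices in increasing order. Then dim K = 2 and the simplices of K are:

  0-simplices (9): [0], [1], [2], [3], [4], [5], [6], [7], [8]
  1-simplices (27): (27 of them)
  2-simplices (18): [0,1,2], [0,1,8], [0,2,4], [0,4,5], [0,5,6], [0,6,8], [1,2,3], [1,3,5], [1,5,7], [1,7,8], [2,3,8], [2,4,7], [2,7,8], [3,4,5], [3,4,6], [3,6,8], [4,6,7], [5,6,7]

giving chain groups C_0 ≅ Z^9, C_1 ≅ Z^27, C_2 ≅ Z^18.

∂_1: C_1 → C_0 is given by ∂[p,q] = [q] − [p]. For instance
  ∂[7,8] = [8] − [7].
This gives a 9×27 integer matrix of rank 8; reducing to Smith normal form yields diagonal entries (1,1,1,1,1,1,1,1).

Boundary ∂_2: C_2 → C_1 sends each 2-simplex [p,q,r] to [q,r] − [p,r] + [p,q]. For instance
  ∂[0,5,6] = [5,6] − [0,6] + [0,5],
  ∂[0,1,2] = [1,2] − [0,2] + [0,1].
This gives a 27×18 integer matrix of rank 18; reducing to Smith normal form yields diagonal entries (1,1,1,1,1,1,1,1,1,1,1,1,1,1,1,1,1,2).

Now H_k = ker ∂_k / im ∂_{k+1}, so:

  H_0: rank C_0 − rank ∂_1 = 9 − 8 = 1, and the invariant factors of ∂_1 are all 1, so H_0 ≅ Z.
  H_1: rank ker ∂_1 − rank ∂_2 = (27 − 8) − 18 = 1, and ∂_2 has invariant factor 2 > 1, so H_1 ≅ Z × Z/2.
  H_2: rank ker ∂_2 − rank ∂_3 = (18 − 18) − 0 = 0, and there is no ∂_3, so H_2 ≅ 0.

(K is a triangulation of the Klein bottle.)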